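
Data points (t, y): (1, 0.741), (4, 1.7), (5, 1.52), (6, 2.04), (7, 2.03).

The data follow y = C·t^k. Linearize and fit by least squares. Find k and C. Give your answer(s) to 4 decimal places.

With ln yᵢ as the transformed response and ln tᵢ as the regressor:
AᵀA = [[11.5091, 6.7334]; [6.7334, 5]], rhs = [4.0647, 2.0706]ᵀ  (here Σln t = 6.7334, Σ(ln t)² = 11.5091, Σln y = 2.0706, Σln t·ln y = 4.0647).
Δ = 11.5091·5 − (6.7334)² = 12.2067; k = (4.0647·5 − 6.7334·2.0706)/12.2067 = 0.52279, ln C = (11.5091·2.0706 − 6.7334·4.0647)/12.2067 = -0.28992, so C = exp(-0.28992) = 0.74832.

k = 0.5228, C = 0.7483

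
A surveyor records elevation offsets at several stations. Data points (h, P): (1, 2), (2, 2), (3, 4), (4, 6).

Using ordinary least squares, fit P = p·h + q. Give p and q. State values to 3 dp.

p = 1.400, q = 0.000

The normal system MᵀM·[p, q]ᵀ = MᵀP is [[30, 10]; [10, 4]]·[p, q]ᵀ = [42, 14]ᵀ.
Eliminating q: 4·(row 1) − 10·(row 2) gives 20·p = 4·42 − 10·14 = 28, so p = 7/5.
Then q = (14 − 10·(7/5))/4 = 0.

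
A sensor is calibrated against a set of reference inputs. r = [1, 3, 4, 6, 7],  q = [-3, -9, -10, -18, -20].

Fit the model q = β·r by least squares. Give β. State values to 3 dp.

β = -2.865

Entries of AᵀA: Σr·r = 111.
Moment sums: Σr·q = -318.
Hence β = -318 / 111 ≈ -2.86486.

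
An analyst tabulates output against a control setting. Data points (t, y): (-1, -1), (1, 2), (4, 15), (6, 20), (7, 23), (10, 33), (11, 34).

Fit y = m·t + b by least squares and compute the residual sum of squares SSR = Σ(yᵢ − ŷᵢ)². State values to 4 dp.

Forming XᵀX = [[324, 38]; [38, 7]] and Xᵀy = [1048, 126]ᵀ gives XᵀX·[m, b]ᵀ = Xᵀy.
Determinant 324·7 − 38² = 824.
m = (1048·7 − 38·126)/824 = 637/206; b = (324·126 − 38·1048)/824 = 125/103.
Residuals: 181/206, -475/206, 146/103, 24/103, 29/206, 89/103, -253/206; SSR = 1074/103.

SSR = 10.4272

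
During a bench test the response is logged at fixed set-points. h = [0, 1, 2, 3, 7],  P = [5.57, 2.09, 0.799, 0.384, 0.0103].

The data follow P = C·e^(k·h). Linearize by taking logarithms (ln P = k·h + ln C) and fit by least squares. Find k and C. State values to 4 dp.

k = -0.8913, C = 5.2427

Linearized form: ln P = k·h + ln C. From the 5 transformed points,
Sums: Σh = 13.0000, Σ(h)² = 63.0000, Σln P = -3.3026, Σh·ln P = -34.6122.
Normal system: [[63.0000, 13.0000]; [13.0000, 5]]·[k, ln C]ᵀ = [-34.6122, -3.3026]ᵀ.
Solving (det = 146.0000): k = -0.89129, ln C = 1.65684, so C = exp(1.65684) = 5.24269.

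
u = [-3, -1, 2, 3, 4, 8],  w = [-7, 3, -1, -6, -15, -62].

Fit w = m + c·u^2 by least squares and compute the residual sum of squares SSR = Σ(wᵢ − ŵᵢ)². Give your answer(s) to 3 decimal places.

Entries of XᵀX: Σ1 = 6, Σu^2 = 103, Σu^2·u^2 = 4531.
And Σw = -88, Σu^2·w = -4326.
So XᵀX·[m, c]ᵀ = Xᵀw: [[6, 103]; [103, 4531]]·[m, c]ᵀ = [-88, -4326]ᵀ.
Δ = 6·4531 − 103² = 16577.
m = ((-88)·4531 − 103·(-4326))/16577 = 46850/16577; c = (6·(-4326) − 103·(-88))/16577 = -16892/16577.
Residuals: -10861/16577, 19773/16577, 4141/16577, 5716/16577, -25233/16577, 6464/16577; SSR = 74636/16577.

SSR = 4.502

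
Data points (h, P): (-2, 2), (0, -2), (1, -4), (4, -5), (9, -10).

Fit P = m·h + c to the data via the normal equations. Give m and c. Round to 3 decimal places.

Setting ∂/∂m … = 0 gives: 102·m + 12·c = -118;  12·m + 5·c = -19.
Eliminating c: 5·(row 1) − 12·(row 2) gives 366·m = 5·(-118) − 12·(-19) = -362, so m = -181/183.
Then c = ((-19) − 12·(-181/183))/5 = -87/61.

m = -0.989, c = -1.426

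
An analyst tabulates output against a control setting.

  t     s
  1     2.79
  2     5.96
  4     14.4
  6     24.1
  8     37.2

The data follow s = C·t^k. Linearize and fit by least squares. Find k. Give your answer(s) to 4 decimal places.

k = 1.2420

With ln sᵢ as the transformed response and ln tᵢ as the regressor:
AᵀA = [[9.9367, 5.9506]; [5.9506, 5]], rhs = [18.1565, 12.2769]ᵀ  (here Σln t = 5.9506, Σ(ln t)² = 9.9367, Σln s = 12.2769, Σln t·ln s = 18.1565).
Slope k = (n·Σln t·ln s − Σln t·Σln s)/(n·Σ(ln t)² − (Σln t)²) = (5·18.1565 − 5.9506·12.2769)/14.2736 = 1.24198; ln C = (Σln s − k·Σln t)/n = 0.97726.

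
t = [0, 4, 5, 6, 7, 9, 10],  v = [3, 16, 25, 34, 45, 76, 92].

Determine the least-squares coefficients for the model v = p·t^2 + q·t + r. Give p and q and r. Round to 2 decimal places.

Sums needed: Σt^2·t^2 = 21139, Σt^2·t = 2477, Σt^2 = 307, Σt·t = 307, Σt = 41, Σ1 = 7.
Right-hand side: Σt^2·v = 19666, Σt·v = 2312, Σv = 291.
MᵀM·[p, q, r]ᵀ = Mᵀv becomes [[21139, 2477, 307]; [2477, 307, 41]; [307, 41, 7]]·[p, q, r]ᵀ = [19666, 2312, 291]ᵀ.
Row-reducing yields p = 9547/10164, q = -1247/2772, r = 6559/2178.

p = 0.94, q = -0.45, r = 3.01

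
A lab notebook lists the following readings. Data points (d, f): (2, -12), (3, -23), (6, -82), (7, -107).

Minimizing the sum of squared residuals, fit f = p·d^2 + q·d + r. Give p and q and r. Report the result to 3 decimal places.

p = -1.750, q = -3.426, r = 2.294

Sums needed: Σd^2·d^2 = 3794, Σd^2·d = 594, Σd^2 = 98, Σd·d = 98, Σd = 18, Σ1 = 4.
Moment sums: Σd^2·f = -8450, Σd·f = -1334, Σf = -224.
Normal equations: [[3794, 594, 98]; [594, 98, 18]; [98, 18, 4]]·[p, q, r]ᵀ = [-8450, -1334, -224]ᵀ.
Solving the 3×3 system (Gaussian elimination) gives p = -7/4, q = -233/68, r = 39/17.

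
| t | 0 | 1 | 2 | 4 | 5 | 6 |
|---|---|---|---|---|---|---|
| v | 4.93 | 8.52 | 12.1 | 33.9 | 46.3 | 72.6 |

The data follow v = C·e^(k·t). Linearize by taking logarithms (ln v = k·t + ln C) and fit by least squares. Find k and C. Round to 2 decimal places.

Linearized form: ln v = k·t + ln C. From the 6 transformed points,
Σt = 18.0000, Σ(t)² = 82.0000, Σln v = 17.8745, Σt·ln v = 66.1080.
Normal system: [[82.0000, 18.0000]; [18.0000, 6]]·[k, ln C]ᵀ = [66.1080, 17.8745]ᵀ.
Slope k = (n·Σt·ln v − Σt·Σln v)/(n·Σ(t)² − (Σt)²) = (6·66.1080 − 18.0000·17.8745)/168.0000 = 0.44588; ln C = (Σln v − k·Σt)/n = 1.64145, so C = exp(1.64145) = 5.16266.

k = 0.45, C = 5.16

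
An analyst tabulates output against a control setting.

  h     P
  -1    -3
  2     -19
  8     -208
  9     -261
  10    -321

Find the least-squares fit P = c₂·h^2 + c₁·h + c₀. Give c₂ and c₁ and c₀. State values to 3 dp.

Sums needed: Σh^2·h^2 = 20674, Σh^2·h = 2248, Σh^2 = 250, Σh·h = 250, Σh = 28, Σ1 = 5.
Moment sums: Σh^2·P = -66632, Σh·P = -7258, ΣP = -812.
So XᵀX·[c₂, c₁, c₀]ᵀ = XᵀP: [[20674, 2248, 250]; [2248, 250, 28]; [250, 28, 5]]·[c₂, c₁, c₀]ᵀ = [-66632, -7258, -812]ᵀ.
Solving the 3×3 system (Gaussian elimination) gives c₂ = -159280/53391, c₁ = -103679/53391, c₀ = -1136/481.

c₂ = -2.983, c₁ = -1.942, c₀ = -2.362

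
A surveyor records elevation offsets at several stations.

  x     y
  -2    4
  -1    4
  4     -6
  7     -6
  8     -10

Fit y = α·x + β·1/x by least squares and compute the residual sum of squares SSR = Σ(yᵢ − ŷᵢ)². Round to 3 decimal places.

SSR = 5.846

Compute the Gram sums: Σx·x = 134, Σx·1/x = 5, Σ1/x·1/x = 4229/3136.
Right-hand side: Σx·y = -158, Σ1/x·y = -269/28.
Determinant 134·(4229/3136) − 5² = 244143/1568.
α = ((-158)·(4229/3136) − 5·(-269/28))/(244143/1568) = -86257/81381; β = (134·(-269/28) − 5·(-158))/(244143/1568) = -259952/81381.
Residuals: 7678/27127, -6895/27127, -26090/27127, 50883/27127, -30420/27127; SSR = 158574/27127.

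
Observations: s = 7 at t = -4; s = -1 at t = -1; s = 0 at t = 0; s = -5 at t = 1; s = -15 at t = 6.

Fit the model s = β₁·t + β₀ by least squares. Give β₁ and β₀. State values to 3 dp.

β₁ = -2.188, β₀ = -1.925

From the data, Σt·t = 54, Σt = 2, Σ1 = 5.
Right-hand side: Σt·s = -122, Σs = -14.
Eliminating β₀: 5·(row 1) − 2·(row 2) gives 266·β₁ = 5·(-122) − 2·(-14) = -582, so β₁ = -291/133.
Then β₀ = ((-14) − 2·(-291/133))/5 = -256/133.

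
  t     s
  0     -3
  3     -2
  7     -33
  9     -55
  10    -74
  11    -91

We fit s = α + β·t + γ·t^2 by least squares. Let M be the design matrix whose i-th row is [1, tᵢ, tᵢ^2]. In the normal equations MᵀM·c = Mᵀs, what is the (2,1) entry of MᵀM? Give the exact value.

Row 2 ↔ basis t, column 1 ↔ basis 1, so (MᵀM)_{2,1} = Σᵢ t = (0)·(1) + (3)·(1) + (7)·(1) + (9)·(1) + (10)·(1) + (11)·(1) = 40.

40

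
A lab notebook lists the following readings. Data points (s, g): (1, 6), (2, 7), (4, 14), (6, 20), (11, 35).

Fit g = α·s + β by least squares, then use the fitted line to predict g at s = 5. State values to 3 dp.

ĝ = 16.997

Normal-equation sums: Σs·s = 178, Σs = 24, Σ1 = 5.
For Aᵀg: Σs·g = 581, Σg = 82.
Determinant 178·5 − 24² = 314.
α = (581·5 − 24·82)/314 = 937/314; β = (178·82 − 24·581)/314 = 326/157.
At s = 5: ĝ = (937/314)·(5) + (326/157)·(1) = 5337/314.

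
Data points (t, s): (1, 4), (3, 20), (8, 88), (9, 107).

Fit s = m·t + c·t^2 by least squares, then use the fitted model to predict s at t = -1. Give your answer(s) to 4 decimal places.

The normal system MᵀM·[m, c]ᵀ = Mᵀs is [[155, 1269]; [1269, 10739]]·[m, c]ᵀ = [1731, 14483]ᵀ.
Determinant 155·10739 − 1269² = 54184.
m = (1731·10739 − 1269·14483)/54184 = 105141/27092; c = (155·14483 − 1269·1731)/54184 = 24113/27092.
At t = -1: ŝ = (105141/27092)·(-1) + (24113/27092)·(1) = -20257/6773.

ŝ = -2.9908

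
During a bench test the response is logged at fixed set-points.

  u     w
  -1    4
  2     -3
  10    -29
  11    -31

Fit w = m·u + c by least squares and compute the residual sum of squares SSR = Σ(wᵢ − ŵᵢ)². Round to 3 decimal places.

SSR = 2.729

Entries of AᵀA: Σu·u = 226, Σu = 22, Σ1 = 4.
For Aᵀw: Σu·w = -641, Σw = -59.
Determinant 226·4 − 22² = 420.
m = ((-641)·4 − 22·(-59))/420 = -211/70; c = (226·(-59) − 22·(-641))/420 = 64/35.
Residuals: -59/70, 6/5, -24/35, 23/70; SSR = 191/70.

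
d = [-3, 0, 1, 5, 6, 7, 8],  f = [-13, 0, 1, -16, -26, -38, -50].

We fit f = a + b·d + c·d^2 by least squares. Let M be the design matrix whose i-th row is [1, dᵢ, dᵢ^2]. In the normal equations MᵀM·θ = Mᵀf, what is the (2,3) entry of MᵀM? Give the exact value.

1170

Row 2 ↔ basis d, column 3 ↔ basis d^2, so (MᵀM)_{2,3} = Σᵢ (d)·(d^2) = (-3)·(9) + (0)·(0) + (1)·(1) + (5)·(25) + (6)·(36) + (7)·(49) + (8)·(64) = 1170.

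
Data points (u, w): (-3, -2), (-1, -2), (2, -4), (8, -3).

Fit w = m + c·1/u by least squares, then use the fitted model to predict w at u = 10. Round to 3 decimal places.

Setting ∂/∂m … = 0 gives: 4·m + (-17/24)·c = -11;  (-17/24)·m + (793/576)·c = 7/24.
Δ = 4·(793/576) − (-17/24)² = 961/192.
m = ((-11)·(793/576) − (-17/24)·(7/24))/(961/192) = -2868/961; c = (4·(7/24) − (-17/24)·(-11))/(961/192) = -1272/961.
At u = 10: ŵ = (-2868/961)·(1) + (-1272/961)·(1/10) = -14976/4805.

ŵ = -3.117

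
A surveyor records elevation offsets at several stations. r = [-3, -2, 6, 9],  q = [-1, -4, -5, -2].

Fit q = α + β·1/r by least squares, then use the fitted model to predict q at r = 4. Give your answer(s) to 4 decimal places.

q̂ = -3.4667

XᵀX·[α, β]ᵀ = Xᵀq reads: 4·α + (-5/9)·β = -12;  (-5/9)·α + (65/162)·β = 23/18.
Eliminating β: (65/162)·(row 1) − (-5/9)·(row 2) gives (35/27)·α = (65/162)·(-12) − (-5/9)·(23/18) = -665/162, so α = -19/6.
Then β = ((23/18) − (-5/9)·(-19/6))/(65/162) = -6/5.
At r = 4: q̂ = (-19/6)·(1) + (-6/5)·(1/4) = -52/15.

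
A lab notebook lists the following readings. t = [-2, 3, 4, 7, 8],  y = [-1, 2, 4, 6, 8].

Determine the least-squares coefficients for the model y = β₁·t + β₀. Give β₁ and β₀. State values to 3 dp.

β₁ = 0.871, β₀ = 0.316

Compute the Gram sums: Σt·t = 142, Σt = 20, Σ1 = 5.
And Σt·y = 130, Σy = 19.
Determinant 142·5 − 20² = 310.
β₁ = (130·5 − 20·19)/310 = 27/31; β₀ = (142·19 − 20·130)/310 = 49/155.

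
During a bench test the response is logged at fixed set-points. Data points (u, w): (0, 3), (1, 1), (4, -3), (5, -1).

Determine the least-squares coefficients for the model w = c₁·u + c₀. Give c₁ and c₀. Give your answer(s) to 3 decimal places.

c₁ = -0.941, c₀ = 2.353

Setting ∂/∂c₁ … = 0 gives: 42·c₁ + 10·c₀ = -16;  10·c₁ + 4·c₀ = 0.
(Σu·u = 42, Σu = 10, Σ1 = 4, Σu·w = -16, Σw = 0.)
det = 42·4 − 10² = 68.
c₁ = ((-16)·4 − 10·0)/68 = -16/17; c₀ = (42·0 − 10·(-16))/68 = 40/17.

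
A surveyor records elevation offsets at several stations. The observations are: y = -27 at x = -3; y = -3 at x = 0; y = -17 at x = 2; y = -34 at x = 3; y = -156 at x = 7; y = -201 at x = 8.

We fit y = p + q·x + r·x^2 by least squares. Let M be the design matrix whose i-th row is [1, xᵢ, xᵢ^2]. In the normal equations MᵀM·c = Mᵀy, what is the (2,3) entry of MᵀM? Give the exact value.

Row 2 ↔ basis x, column 3 ↔ basis x^2, so (MᵀM)_{2,3} = Σᵢ (x)·(x^2) = (-3)·(9) + (0)·(0) + (2)·(4) + (3)·(9) + (7)·(49) + (8)·(64) = 863.

863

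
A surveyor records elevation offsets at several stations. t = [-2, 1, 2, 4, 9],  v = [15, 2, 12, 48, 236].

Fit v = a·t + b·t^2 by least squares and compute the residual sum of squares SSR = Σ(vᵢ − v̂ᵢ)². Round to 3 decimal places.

From the data, Σt·t = 106, Σt·t^2 = 794, Σt^2·t^2 = 6850.
And Σt·v = 2312, Σt^2·v = 19994.
Normal equations: [[106, 794]; [794, 6850]]·[a, b]ᵀ = [2312, 19994]ᵀ.
Δ = 106·6850 − 794² = 95664.
a = (2312·6850 − 794·19994)/95664 = -9509/23916; b = (106·19994 − 794·2312)/95664 = 70909/23916.
Residuals: 28043/11958, -3392/5979, 3729/3986, 12865/5979, -1156/1993; SSR = 139465/11958.

SSR = 11.663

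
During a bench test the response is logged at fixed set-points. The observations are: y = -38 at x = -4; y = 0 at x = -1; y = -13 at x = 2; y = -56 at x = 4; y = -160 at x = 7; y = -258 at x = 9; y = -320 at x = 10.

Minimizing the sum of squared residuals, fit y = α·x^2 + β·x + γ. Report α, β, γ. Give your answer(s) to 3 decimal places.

Setting ∂/∂α … = 0 gives: 19491·α + 2079·β + 267·γ = -62294;  2079·α + 267·β + 27·γ = -6740;  267·α + 27·β + 7·γ = -845.
Row-reducing yields α = -725815/242076, β = -498067/242076, γ = 63957/40346.

α = -2.998, β = -2.057, γ = 1.585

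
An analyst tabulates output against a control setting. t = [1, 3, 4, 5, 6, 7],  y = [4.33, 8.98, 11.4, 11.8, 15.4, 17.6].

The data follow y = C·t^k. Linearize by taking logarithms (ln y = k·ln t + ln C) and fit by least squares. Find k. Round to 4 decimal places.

Let Y = ln y. Fitting Y = k·ln t + ln C by least squares:
Sums: Σln t = 7.8320, Σ(ln t)² = 12.7160, Σln y = 14.1645, Σln t·ln y = 20.2374.
Normal system: [[12.7160, 7.8320]; [7.8320, 6]]·[k, ln C]ᵀ = [20.2374, 14.1645]ᵀ.
Δ = 12.7160·6 − (7.8320)² = 14.9557; k = (20.2374·6 − 7.8320·14.1645)/14.9557 = 0.70124, ln C = (12.7160·14.1645 − 7.8320·20.2374)/14.9557 = 1.44540.

k = 0.7012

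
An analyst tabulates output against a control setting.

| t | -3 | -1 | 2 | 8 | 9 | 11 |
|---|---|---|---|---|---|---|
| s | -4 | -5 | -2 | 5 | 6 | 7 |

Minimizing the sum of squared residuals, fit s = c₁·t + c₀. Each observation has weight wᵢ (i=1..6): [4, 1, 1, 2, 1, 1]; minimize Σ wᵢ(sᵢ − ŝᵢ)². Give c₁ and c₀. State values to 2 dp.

c₁ = 0.84, c₀ = -2.11

MᵀWM·[c₁, c₀]ᵀ = MᵀWs reads: 371·c₁ + 25·c₀ = 260;  25·c₁ + 10·c₀ = 0.
(Σwᵢ·t·t = 371, Σwᵢ·t = 25, Σwᵢ·1 = 10, Σwᵢ·t·s = 260, Σwᵢ·s = 0.)
Δ = 371·10 − 25² = 3085.
c₁ = (260·10 − 25·0)/3085 = 520/617; c₀ = (371·0 − 25·260)/3085 = -1300/617.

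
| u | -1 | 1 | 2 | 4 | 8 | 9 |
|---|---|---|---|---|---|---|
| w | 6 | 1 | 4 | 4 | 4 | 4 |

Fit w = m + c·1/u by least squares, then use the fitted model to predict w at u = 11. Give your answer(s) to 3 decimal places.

Forming AᵀA = [[6, 71/72]; [71/72, 12133/5184]] and Aᵀw = [23, -19/18]ᵀ gives AᵀA·[m, c]ᵀ = Aᵀw.
Eliminating c: (12133/5184)·(row 1) − (71/72)·(row 2) gives (67757/5184)·m = (12133/5184)·23 − (71/72)·(-19/18) = 284455/5184, so m = 284455/67757.
Then c = ((-19/18) − (71/72)·(284455/67757))/(12133/5184) = -150408/67757.
At u = 11: ŵ = (284455/67757)·(1) + (-150408/67757)·(1/11) = 2978597/745327.

ŵ = 3.996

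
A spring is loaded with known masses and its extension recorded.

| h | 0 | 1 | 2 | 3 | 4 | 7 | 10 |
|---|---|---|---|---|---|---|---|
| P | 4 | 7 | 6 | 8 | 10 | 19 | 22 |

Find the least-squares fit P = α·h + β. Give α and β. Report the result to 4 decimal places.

AᵀA·[α, β]ᵀ = AᵀP reads: 179·α + 27·β = 436;  27·α + 7·β = 76.
(Σh·h = 179, Σh = 27, Σ1 = 7, Σh·P = 436, ΣP = 76.)
Determinant 179·7 − 27² = 524.
α = (436·7 − 27·76)/524 = 250/131; β = (179·76 − 27·436)/524 = 458/131.

α = 1.9084, β = 3.4962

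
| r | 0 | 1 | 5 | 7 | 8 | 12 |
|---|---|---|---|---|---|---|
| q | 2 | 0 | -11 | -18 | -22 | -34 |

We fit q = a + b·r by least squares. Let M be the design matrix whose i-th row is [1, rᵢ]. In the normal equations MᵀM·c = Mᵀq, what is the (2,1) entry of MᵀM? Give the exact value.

Row 2 ↔ basis r, column 1 ↔ basis 1, so (MᵀM)_{2,1} = Σᵢ r = (0)·(1) + (1)·(1) + (5)·(1) + (7)·(1) + (8)·(1) + (12)·(1) = 33.

33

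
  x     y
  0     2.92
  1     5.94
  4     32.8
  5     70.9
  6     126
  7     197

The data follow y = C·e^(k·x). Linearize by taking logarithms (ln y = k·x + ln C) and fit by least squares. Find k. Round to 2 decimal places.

k = 0.61

Linearized form: ln y = k·x + ln C. From the 6 transformed points,
XᵀX = [[127.0000, 23.0000]; [23.0000, 6]], rhs = [103.0499, 20.7245]ᵀ  (here Σx = 23.0000, Σ(x)² = 127.0000, Σln y = 20.7245, Σx·ln y = 103.0499).
Δ = 127.0000·6 − (23.0000)² = 233.0000; k = (103.0499·6 − 23.0000·20.7245)/233.0000 = 0.60788, ln C = (127.0000·20.7245 − 23.0000·103.0499)/233.0000 = 1.12387.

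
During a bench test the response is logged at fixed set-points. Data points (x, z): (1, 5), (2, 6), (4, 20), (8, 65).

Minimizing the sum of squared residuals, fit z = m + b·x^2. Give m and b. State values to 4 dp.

Forming AᵀA = [[4, 85]; [85, 4369]] and Aᵀz = [96, 4509]ᵀ gives AᵀA·[m, b]ᵀ = Aᵀz.
Δ = 4·4369 − 85² = 10251.
m = (96·4369 − 85·4509)/10251 = 709/201; b = (4·4509 − 85·96)/10251 = 3292/3417.

m = 3.5274, b = 0.9634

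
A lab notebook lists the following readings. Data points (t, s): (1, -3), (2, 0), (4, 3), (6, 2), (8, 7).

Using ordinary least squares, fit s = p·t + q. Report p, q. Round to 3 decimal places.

p = 1.195, q = -3.220

Setting ∂/∂p … = 0 gives: 121·p + 21·q = 77;  21·p + 5·q = 9.
Eliminating q: 5·(row 1) − 21·(row 2) gives 164·p = 5·77 − 21·9 = 196, so p = 49/41.
Then q = (9 − 21·(49/41))/5 = -132/41.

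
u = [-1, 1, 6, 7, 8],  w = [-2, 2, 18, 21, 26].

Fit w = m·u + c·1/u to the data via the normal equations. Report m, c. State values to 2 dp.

Sums needed: Σu·u = 151, Σu·1/u = 5, Σ1/u·1/u = 58249/28224.
Right-hand side: Σu·w = 467, Σ1/u·w = 53/4.
Δ = 151·(58249/28224) − 5² = 8089999/28224.
m = (467·(58249/28224) − 5·(53/4))/(8089999/28224) = 25332443/8089999; c = (151·(53/4) − 5·467)/(8089999/28224) = -9433872/8089999.

m = 3.13, c = -1.17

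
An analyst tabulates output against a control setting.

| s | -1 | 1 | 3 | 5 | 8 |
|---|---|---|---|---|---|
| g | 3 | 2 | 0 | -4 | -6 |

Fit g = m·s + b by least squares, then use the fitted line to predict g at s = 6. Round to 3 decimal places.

ĝ = -4.041

The normal system AᵀA·[m, b]ᵀ = Aᵀg is [[100, 16]; [16, 5]]·[m, b]ᵀ = [-69, -5]ᵀ.
Δ = 100·5 − 16² = 244.
m = ((-69)·5 − 16·(-5))/244 = -265/244; b = (100·(-5) − 16·(-69))/244 = 151/61.
At s = 6: ĝ = (-265/244)·(6) + (151/61)·(1) = -493/122.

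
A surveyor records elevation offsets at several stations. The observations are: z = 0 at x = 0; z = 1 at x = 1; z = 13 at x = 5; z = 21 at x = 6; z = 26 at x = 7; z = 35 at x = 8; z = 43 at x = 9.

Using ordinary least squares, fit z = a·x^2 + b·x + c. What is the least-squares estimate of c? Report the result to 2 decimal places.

Compute the Gram sums: Σx^2·x^2 = 14980, Σx^2·x = 1926, Σx^2 = 256, Σx·x = 256, Σx = 36, Σ1 = 7.
Right-hand side: Σx^2·z = 8079, Σx·z = 1041, Σz = 139.
So MᵀM·[a, b, c]ᵀ = Mᵀz: [[14980, 1926, 256]; [1926, 256, 36]; [256, 36, 7]]·[a, b, c]ᵀ = [8079, 1041, 139]ᵀ.
Row-reducing yields a = 47239/93282, b = 7689/31094, c = 3043/46641.

c = 0.07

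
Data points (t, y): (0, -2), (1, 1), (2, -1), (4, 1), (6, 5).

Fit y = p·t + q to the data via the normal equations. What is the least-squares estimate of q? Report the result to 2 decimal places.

q = -1.73

Normal-equation sums: Σt·t = 57, Σt = 13, Σ1 = 5.
Right-hand side: Σt·y = 33, Σy = 4.
Normal equations: [[57, 13]; [13, 5]]·[p, q]ᵀ = [33, 4]ᵀ.
det = 57·5 − 13² = 116.
p = (33·5 − 13·4)/116 = 113/116; q = (57·4 − 13·33)/116 = -201/116.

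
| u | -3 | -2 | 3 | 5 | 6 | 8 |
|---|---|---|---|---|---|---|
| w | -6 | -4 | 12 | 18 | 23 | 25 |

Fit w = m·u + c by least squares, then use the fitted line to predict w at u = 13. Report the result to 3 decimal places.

ŵ = 41.919

Sums needed: Σu·u = 147, Σu = 17, Σ1 = 6.
And Σu·w = 490, Σw = 68.
Normal equations: [[147, 17]; [17, 6]]·[m, c]ᵀ = [490, 68]ᵀ.
Determinant 147·6 − 17² = 593.
m = (490·6 − 17·68)/593 = 1784/593; c = (147·68 − 17·490)/593 = 1666/593.
At u = 13: ŵ = (1784/593)·(13) + (1666/593)·(1) = 24858/593.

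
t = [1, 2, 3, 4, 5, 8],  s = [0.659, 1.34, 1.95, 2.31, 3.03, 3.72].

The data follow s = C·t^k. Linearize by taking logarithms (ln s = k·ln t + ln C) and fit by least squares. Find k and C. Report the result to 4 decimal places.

k = 0.8485, C = 0.7137

Let Y = ln s. Fitting Y = k·ln t + ln C by least squares:
Σln t = 6.8669, Σ(ln t)² = 10.5236, Σln s = 3.8030, Σln t·ln s = 6.6132.
Equations: 10.5236·k + 6.8669·ln C = 6.6132;  6.8669·k + 6·ln C = 3.8030.
Δ = 10.5236·6 − (6.8669)² = 15.9867; k = (6.6132·6 − 6.8669·3.8030)/15.9867 = 0.84847, ln C = (10.5236·3.8030 − 6.8669·6.6132)/15.9867 = -0.33723, so C = exp(-0.33723) = 0.71375.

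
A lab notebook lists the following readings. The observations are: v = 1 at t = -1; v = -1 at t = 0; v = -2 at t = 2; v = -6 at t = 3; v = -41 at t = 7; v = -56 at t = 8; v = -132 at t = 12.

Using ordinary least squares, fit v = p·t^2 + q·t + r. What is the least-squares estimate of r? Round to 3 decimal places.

Entries of MᵀM: Σt^2·t^2 = 27331, Σt^2·t = 2617, Σt^2 = 271, Σt·t = 271, Σt = 31, Σ1 = 7.
For Mᵀv: Σt^2·v = -24662, Σt·v = -2342, Σv = -237.
Normal equations: [[27331, 2617, 271]; [2617, 271, 31]; [271, 31, 7]]·[p, q, r]ᵀ = [-24662, -2342, -237]ᵀ.
Row-reducing yields p = -93181/94962, q = 10973/14994, r = 18113/20349.

r = 0.890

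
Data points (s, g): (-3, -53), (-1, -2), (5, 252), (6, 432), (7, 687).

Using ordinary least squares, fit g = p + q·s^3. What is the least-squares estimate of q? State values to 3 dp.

q = 2.000

Entries of XᵀX: Σ1 = 5, Σs^3 = 656, Σs^3·s^3 = 180660.
Right-hand side: Σg = 1316, Σs^3·g = 361886.
XᵀX·[p, q]ᵀ = Xᵀg becomes [[5, 656]; [656, 180660]]·[p, q]ᵀ = [1316, 361886]ᵀ.
Eliminating q: 180660·(row 1) − 656·(row 2) gives 472964·p = 180660·1316 − 656·361886 = 351344, so p = 87836/118241.
Then q = (361886 − 656·(87836/118241))/180660 = 473067/236482.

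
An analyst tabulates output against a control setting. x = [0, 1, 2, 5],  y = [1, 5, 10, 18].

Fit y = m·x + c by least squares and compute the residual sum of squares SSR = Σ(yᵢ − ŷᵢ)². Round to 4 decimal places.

The normal equations are: 30·m + 8·c = 115;  8·m + 4·c = 34.
(Σx·x = 30, Σx = 8, Σ1 = 4, Σx·y = 115, Σy = 34.)
Eliminating c: 4·(row 1) − 8·(row 2) gives 56·m = 4·115 − 8·34 = 188, so m = 47/14.
Then c = (34 − 8·(47/14))/4 = 25/14.
Residuals: -11/14, -1/7, 3/2, -4/7; SSR = 45/14.

SSR = 3.2143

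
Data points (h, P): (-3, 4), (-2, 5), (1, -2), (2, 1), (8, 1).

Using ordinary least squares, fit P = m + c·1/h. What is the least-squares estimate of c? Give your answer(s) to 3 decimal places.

c = -4.418

Sums needed: Σ1 = 5, Σ1/h = 19/24, Σ1/h·1/h = 937/576.
And ΣP = 9, Σ1/h·P = -125/24.
AᵀA·[m, c]ᵀ = AᵀP becomes [[5, 19/24]; [19/24, 937/576]]·[m, c]ᵀ = [9, -125/24]ᵀ.
Determinant 5·(937/576) − (19/24)² = 1081/144.
m = (9·(937/576) − (19/24)·(-125/24))/(1081/144) = 2702/1081; c = (5·(-125/24) − (19/24)·9)/(1081/144) = -4776/1081.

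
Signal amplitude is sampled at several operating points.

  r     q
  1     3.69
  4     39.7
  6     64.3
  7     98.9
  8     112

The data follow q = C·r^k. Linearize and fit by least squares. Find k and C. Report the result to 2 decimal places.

Let Y = ln q. Fitting Y = k·ln r + ln C by least squares:
Over the data: Σln r = 7.2034, Σ(ln r)² = 13.2429, Σln q = 18.4631, Σln r·ln q = 31.3151.
Normal system: [[13.2429, 7.2034]; [7.2034, 5]]·[k, ln C]ᵀ = [31.3151, 18.4631]ᵀ.
Solving (det = 14.3252): k = 1.64590, ln C = 1.32140, so C = exp(1.32140) = 3.74868.

k = 1.65, C = 3.75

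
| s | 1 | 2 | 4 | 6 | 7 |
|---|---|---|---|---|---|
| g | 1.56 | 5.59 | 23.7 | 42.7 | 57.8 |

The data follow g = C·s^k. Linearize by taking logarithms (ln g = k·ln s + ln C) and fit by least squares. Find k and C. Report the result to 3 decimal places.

Taking logs, ln g = k·ln s + ln C, so regress ln g on ln s.
XᵀX = [[9.3992, 5.8171]; [5.8171, 5]], rhs = [20.2023, 13.1423]ᵀ  (here Σln s = 5.8171, Σ(ln s)² = 9.3992, Σln g = 13.1423, Σln s·ln g = 20.2023).
Slope k = (n·Σln s·ln g − Σln s·Σln g)/(n·Σ(ln s)² − (Σln s)²) = (5·20.2023 − 5.8171·13.1423)/13.1574 = 1.86673; ln C = (Σln g − k·Σln s)/n = 0.45667, so C = exp(0.45667) = 1.57881.

k = 1.867, C = 1.579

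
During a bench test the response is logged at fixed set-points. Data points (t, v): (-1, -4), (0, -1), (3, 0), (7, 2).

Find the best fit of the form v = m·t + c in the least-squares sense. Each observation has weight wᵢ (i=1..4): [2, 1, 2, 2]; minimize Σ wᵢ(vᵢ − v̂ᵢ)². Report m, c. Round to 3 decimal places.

m = 0.681, c = -2.466

Forming AᵀWA = [[118, 18]; [18, 7]] and AᵀWv = [36, -5]ᵀ gives AᵀWA·[m, c]ᵀ = AᵀWv.
det = 118·7 − 18² = 502.
m = (36·7 − 18·(-5))/502 = 171/251; c = (118·(-5) − 18·36)/502 = -619/251.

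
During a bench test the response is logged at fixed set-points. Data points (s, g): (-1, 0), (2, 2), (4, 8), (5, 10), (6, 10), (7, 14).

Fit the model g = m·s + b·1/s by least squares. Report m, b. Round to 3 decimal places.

m = 1.965, b = -2.228

Compute the Gram sums: Σs·s = 131, Σs·1/s = 6, Σ1/s·1/s = 247081/176400.
For Xᵀg: Σs·g = 244, Σ1/s·g = 26/3.
So XᵀX·[m, b]ᵀ = Xᵀg: [[131, 6]; [6, 247081/176400]]·[m, b]ᵀ = [244, 26/3]ᵀ.
Eliminating b: (247081/176400)·(row 1) − 6·(row 2) gives (26017211/176400)·m = (247081/176400)·244 − 6·(26/3) = 12778741/44100, so m = 51114964/26017211.
Then b = ((26/3) − 6·(51114964/26017211))/(247081/176400) = -57976800/26017211.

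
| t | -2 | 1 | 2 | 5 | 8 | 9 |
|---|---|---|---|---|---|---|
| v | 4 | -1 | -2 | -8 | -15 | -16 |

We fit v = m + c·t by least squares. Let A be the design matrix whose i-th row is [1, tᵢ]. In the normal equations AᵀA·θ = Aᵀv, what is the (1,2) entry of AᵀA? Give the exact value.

23

Row 1 ↔ basis 1, column 2 ↔ basis t, so (AᵀA)_{1,2} = Σᵢ t = (1)·(-2) + (1)·(1) + (1)·(2) + (1)·(5) + (1)·(8) + (1)·(9) = 23.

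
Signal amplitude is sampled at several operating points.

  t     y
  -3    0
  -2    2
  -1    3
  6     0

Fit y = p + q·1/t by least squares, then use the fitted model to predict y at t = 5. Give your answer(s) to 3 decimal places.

The normal equations are: 4·p + (-5/3)·q = 5;  (-5/3)·p + (25/18)·q = -4.
det = 4·(25/18) − (-5/3)² = 25/9.
p = (5·(25/18) − (-5/3)·(-4))/(25/9) = 1/10; q = (4·(-4) − (-5/3)·5)/(25/9) = -69/25.
At t = 5: ŷ = (1/10)·(1) + (-69/25)·(1/5) = -113/250.

ŷ = -0.452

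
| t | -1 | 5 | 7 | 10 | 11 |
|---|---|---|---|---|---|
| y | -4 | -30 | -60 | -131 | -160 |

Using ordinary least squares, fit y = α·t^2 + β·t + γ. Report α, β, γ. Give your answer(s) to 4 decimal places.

α = -1.4680, β = 1.6944, γ = -0.9356

With design matrix M, MᵀM = [[27668, 2798, 296]; [2798, 296, 32]; [296, 32, 5]] and Mᵀy = [-36154, -3636, -385]ᵀ.
Solving the 3×3 system (Gaussian elimination) gives α = -22166/15099, β = 25583/15099, γ = -4709/5033.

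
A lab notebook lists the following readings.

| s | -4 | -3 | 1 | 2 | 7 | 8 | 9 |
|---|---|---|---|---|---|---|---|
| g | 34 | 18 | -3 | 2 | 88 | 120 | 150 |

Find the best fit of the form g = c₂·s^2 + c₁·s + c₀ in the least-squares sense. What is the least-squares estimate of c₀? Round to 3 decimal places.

Setting ∂/∂c₂ … = 0 gives: 13412·c₂ + 1502·c₁ + 224·c₀ = 24853;  1502·c₂ + 224·c₁ + 20·c₀ = 2737;  224·c₂ + 20·c₁ + 7·c₀ = 409.
Solving the 3×3 system (Gaussian elimination) gives c₂ = 712937/348614, c₁ = -58027/49802, c₀ = -642213/174307.

c₀ = -3.684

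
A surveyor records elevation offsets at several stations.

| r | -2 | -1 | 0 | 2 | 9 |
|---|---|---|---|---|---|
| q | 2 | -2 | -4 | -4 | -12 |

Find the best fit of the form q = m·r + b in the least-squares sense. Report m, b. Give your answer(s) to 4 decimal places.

Sums needed: Σr·r = 90, Σr = 8, Σ1 = 5.
Moment sums: Σr·q = -118, Σq = -20.
Normal equations: [[90, 8]; [8, 5]]·[m, b]ᵀ = [-118, -20]ᵀ.
Δ = 90·5 − 8² = 386.
m = ((-118)·5 − 8·(-20))/386 = -215/193; b = (90·(-20) − 8·(-118))/386 = -428/193.

m = -1.1140, b = -2.2176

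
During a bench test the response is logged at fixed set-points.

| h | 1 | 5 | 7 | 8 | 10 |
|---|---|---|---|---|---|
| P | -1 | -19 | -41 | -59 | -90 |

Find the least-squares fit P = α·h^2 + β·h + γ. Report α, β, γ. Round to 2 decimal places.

Setting ∂/∂α … = 0 gives: 17123·α + 1981·β + 239·γ = -15261;  1981·α + 239·β + 31·γ = -1755;  239·α + 31·β + 5·γ = -210.
Solving the 3×3 system (Gaussian elimination) gives α = -23/22, β = 421/286, γ = -15/13.

α = -1.05, β = 1.47, γ = -1.15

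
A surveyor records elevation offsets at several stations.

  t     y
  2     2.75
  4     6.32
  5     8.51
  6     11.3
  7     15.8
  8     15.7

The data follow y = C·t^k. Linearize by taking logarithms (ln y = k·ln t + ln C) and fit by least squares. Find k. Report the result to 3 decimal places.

k = 1.318

Let Y = ln y. Fitting Y = k·ln t + ln C by least squares:
Sums: Σln t = 9.5060, Σ(ln t)² = 16.3136, Σln y = 12.9350, Σln t·ln y = 22.1448.
Normal system: [[16.3136, 9.5060]; [9.5060, 6]]·[k, ln C]ᵀ = [22.1448, 12.9350]ᵀ.
Slope k = (n·Σln t·ln y − Σln t·Σln y)/(n·Σ(ln t)² − (Σln t)²) = (6·22.1448 − 9.5060·12.9350)/7.5177 = 1.31801; ln C = (Σln y − k·Σln t)/n = 0.06768.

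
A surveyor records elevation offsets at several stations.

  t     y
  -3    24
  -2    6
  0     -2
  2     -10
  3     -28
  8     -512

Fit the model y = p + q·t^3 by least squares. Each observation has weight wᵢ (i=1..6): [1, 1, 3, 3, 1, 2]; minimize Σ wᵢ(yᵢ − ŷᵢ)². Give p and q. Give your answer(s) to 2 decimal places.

p = -2.02, q = -1.00

Entries of MᵀWM: Σwᵢ·1 = 11, Σwᵢ·t^3 = 1040, Σwᵢ·t^3·t^3 = 526002.
Moment sums: Σwᵢ·y = -1058, Σwᵢ·t^3·y = -525980.
MᵀWM·[p, q]ᵀ = MᵀWy becomes [[11, 1040]; [1040, 526002]]·[p, q]ᵀ = [-1058, -525980]ᵀ.
Δ = 11·526002 − 1040² = 4704422.
p = ((-1058)·526002 − 1040·(-525980))/4704422 = -4745458/2352211; q = (11·(-525980) − 1040·(-1058))/4704422 = -2342730/2352211.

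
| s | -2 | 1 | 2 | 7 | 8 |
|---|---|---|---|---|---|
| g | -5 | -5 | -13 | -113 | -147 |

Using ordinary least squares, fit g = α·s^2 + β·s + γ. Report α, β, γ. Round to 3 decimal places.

From the data, Σs^2·s^2 = 6530, Σs^2·s = 856, Σs^2 = 122, Σs·s = 122, Σs = 16, Σ1 = 5.
For Xᵀg: Σs^2·g = -15022, Σs·g = -1988, Σg = -283.
Normal equations: [[6530, 856, 122]; [856, 122, 16]; [122, 16, 5]]·[α, β, γ]ᵀ = [-15022, -1988, -283]ᵀ.
Inverting the 3×3 Gram matrix, [α, β, γ]ᵀ = [-9820/4831, -9278/4831, -4137/4831]ᵀ.

α = -2.033, β = -1.921, γ = -0.856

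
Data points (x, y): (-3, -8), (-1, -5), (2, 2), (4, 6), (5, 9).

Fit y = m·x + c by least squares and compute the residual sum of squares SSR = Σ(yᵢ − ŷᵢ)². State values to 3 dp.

SSR = 1.204

Normal-equation sums: Σx·x = 55, Σx = 7, Σ1 = 5.
And Σx·y = 102, Σy = 4.
Normal equations: [[55, 7]; [7, 5]]·[m, c]ᵀ = [102, 4]ᵀ.
Determinant 55·5 − 7² = 226.
m = (102·5 − 7·4)/226 = 241/113; c = (55·4 − 7·102)/226 = -247/113.
Residuals: 66/113, -77/113, -9/113, -39/113, 59/113; SSR = 136/113.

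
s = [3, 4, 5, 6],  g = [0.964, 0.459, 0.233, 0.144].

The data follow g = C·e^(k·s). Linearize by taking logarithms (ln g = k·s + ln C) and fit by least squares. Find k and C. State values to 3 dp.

k = -0.638, C = 6.168

With ln gᵢ as the transformed response and sᵢ as the regressor:
Σs = 18.0000, Σ(s)² = 86.0000, Σln g = -4.2100, Σs·ln g = -22.1360.
Equations: 86.0000·k + 18.0000·ln C = -22.1360;  18.0000·k + 4·ln C = -4.2100.
Δ = 86.0000·4 − (18.0000)² = 20.0000; k = (-22.1360·4 − 18.0000·-4.2100)/20.0000 = -0.63818, ln C = (86.0000·-4.2100 − 18.0000·-22.1360)/20.0000 = 1.81932, so C = exp(1.81932) = 6.16769.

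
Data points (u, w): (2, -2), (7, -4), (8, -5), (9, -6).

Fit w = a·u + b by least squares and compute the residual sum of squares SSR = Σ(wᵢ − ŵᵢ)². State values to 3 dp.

SSR = 0.466

The normal system MᵀM·[a, b]ᵀ = Mᵀw is [[198, 26]; [26, 4]]·[a, b]ᵀ = [-126, -17]ᵀ.
Determinant 198·4 − 26² = 116.
a = ((-126)·4 − 26·(-17))/116 = -31/58; b = (198·(-17) − 26·(-126))/116 = -45/58.
Residuals: -9/58, 15/29, 3/58, -12/29; SSR = 27/58.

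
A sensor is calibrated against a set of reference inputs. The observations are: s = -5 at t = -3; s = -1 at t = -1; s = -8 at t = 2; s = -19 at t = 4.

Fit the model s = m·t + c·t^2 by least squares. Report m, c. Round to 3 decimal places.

Normal-equation sums: Σt·t = 30, Σt·t^2 = 44, Σt^2·t^2 = 354.
Moment sums: Σt·s = -76, Σt^2·s = -382.
AᵀA·[m, c]ᵀ = Aᵀs becomes [[30, 44]; [44, 354]]·[m, c]ᵀ = [-76, -382]ᵀ.
Δ = 30·354 − 44² = 8684.
m = ((-76)·354 − 44·(-382))/8684 = -2524/2171; c = (30·(-382) − 44·(-76))/8684 = -2029/2171.

m = -1.163, c = -0.935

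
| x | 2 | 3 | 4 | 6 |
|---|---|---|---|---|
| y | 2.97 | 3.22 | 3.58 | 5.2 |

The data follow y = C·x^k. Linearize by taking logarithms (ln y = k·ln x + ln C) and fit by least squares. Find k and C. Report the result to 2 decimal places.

k = 0.50, C = 1.96

Let Y = ln y. Fitting Y = k·ln x + ln C by least squares:
XᵀX = [[6.8196, 4.9698]; [4.9698, 4]], rhs = [6.7613, 5.1820]ᵀ  (here Σln x = 4.9698, Σ(ln x)² = 6.8196, Σln y = 5.1820, Σln x·ln y = 6.7613).
Solving (det = 2.5794): k = 0.50075, ln C = 0.67334, so C = exp(0.67334) = 1.96077.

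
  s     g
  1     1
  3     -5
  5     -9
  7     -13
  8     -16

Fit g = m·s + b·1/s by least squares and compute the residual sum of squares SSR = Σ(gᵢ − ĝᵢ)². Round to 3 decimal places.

Compute the Gram sums: Σs·s = 148, Σs·1/s = 5, Σ1/s·1/s = 837649/705600.
Moment sums: Σs·g = -278, Σ1/s·g = -664/105.
Eliminating b: (837649/705600)·(row 1) − 5·(row 2) gives (26583013/176400)·m = (837649/705600)·(-278) − 5·(-664/105) = -105278011/352800, so m = -105278011/53166026.
Then b = ((-664/105) − 5·(-105278011/53166026))/(837649/705600) = 80099040/26583013.
Residuals: -1754043/53166026, -3395457/53166026, 15856205/53166026, 22902299/53166026, -14228544/26583013; SSR = 15050459/26583013.

SSR = 0.566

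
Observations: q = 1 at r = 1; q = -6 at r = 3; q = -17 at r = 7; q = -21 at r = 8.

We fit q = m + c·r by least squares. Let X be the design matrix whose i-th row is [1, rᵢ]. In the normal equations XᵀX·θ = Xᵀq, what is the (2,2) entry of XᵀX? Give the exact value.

Row 2 ↔ basis r, column 2 ↔ basis r, so (XᵀX)_{2,2} = Σᵢ (r)·(r) = (1)·(1) + (3)·(3) + (7)·(7) + (8)·(8) = 123.

123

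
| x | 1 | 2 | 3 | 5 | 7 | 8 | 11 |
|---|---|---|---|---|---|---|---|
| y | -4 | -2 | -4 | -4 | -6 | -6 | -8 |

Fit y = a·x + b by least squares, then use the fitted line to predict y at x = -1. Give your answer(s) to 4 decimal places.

ŷ = -1.7491

With design matrix M, MᵀM = [[273, 37]; [37, 7]] and Mᵀy = [-218, -34]ᵀ.
Eliminating b: 7·(row 1) − 37·(row 2) gives 542·a = 7·(-218) − 37·(-34) = -268, so a = -134/271.
Then b = ((-34) − 37·(-134/271))/7 = -608/271.
At x = -1: ŷ = (-134/271)·(-1) + (-608/271)·(1) = -474/271.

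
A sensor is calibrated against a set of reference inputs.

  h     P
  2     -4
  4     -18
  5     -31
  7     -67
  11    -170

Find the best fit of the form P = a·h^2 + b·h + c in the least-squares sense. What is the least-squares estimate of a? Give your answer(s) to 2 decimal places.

a = -1.52

Compute the Gram sums: Σh^2·h^2 = 17939, Σh^2·h = 1871, Σh^2 = 215, Σh·h = 215, Σh = 29, Σ1 = 5.
Right-hand side: Σh^2·P = -24932, Σh·P = -2574, ΣP = -290.
Normal equations: [[17939, 1871, 215]; [1871, 215, 29]; [215, 29, 5]]·[a, b, c]ᵀ = [-24932, -2574, -290]ᵀ.
Solving the 3×3 system (Gaussian elimination) gives a = -853/561, b = 2950/2431, c = 2503/7293.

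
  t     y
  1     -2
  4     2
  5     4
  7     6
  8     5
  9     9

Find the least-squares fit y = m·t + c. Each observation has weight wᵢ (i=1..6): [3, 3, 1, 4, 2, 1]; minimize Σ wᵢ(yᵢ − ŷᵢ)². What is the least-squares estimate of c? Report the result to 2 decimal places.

c = -2.98

From the data, Σwᵢ·t·t = 481, Σwᵢ·t = 73, Σwᵢ·1 = 14.
For XᵀWy: Σwᵢ·t·y = 367, Σwᵢ·y = 47.
Δ = 481·14 − 73² = 1405.
m = (367·14 − 73·47)/1405 = 1707/1405; c = (481·47 − 73·367)/1405 = -4184/1405.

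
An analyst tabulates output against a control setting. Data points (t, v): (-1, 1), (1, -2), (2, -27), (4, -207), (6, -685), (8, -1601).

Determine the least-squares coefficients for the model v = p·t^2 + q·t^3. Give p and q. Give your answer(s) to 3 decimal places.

p = -0.943, q = -3.010

From the data, Σt^2·t^2 = 5666, Σt^2·t^3 = 41600, Σt^3·t^3 = 312962.
Right-hand side: Σt^2·v = -130545, Σt^3·v = -981139.
Normal equations: [[5666, 41600]; [41600, 312962]]·[p, q]ᵀ = [-130545, -981139]ᵀ.
Eliminating q: 312962·(row 1) − 41600·(row 2) gives 42682692·p = 312962·(-130545) − 41600·(-981139) = -40241890, so p = -1547765/1641642.
Then q = ((-981139) − 41600·(-1547765/1641642))/312962 = -64230787/21341346.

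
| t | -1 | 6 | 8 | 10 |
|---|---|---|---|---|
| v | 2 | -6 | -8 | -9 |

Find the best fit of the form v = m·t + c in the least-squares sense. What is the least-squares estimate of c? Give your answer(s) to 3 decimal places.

c = 0.709

AᵀA·[m, c]ᵀ = Aᵀv reads: 201·m + 23·c = -192;  23·m + 4·c = -21.
(Σt·t = 201, Σt = 23, Σ1 = 4, Σt·v = -192, Σv = -21.)
Eliminating c: 4·(row 1) − 23·(row 2) gives 275·m = 4·(-192) − 23·(-21) = -285, so m = -57/55.
Then c = ((-21) − 23·(-57/55))/4 = 39/55.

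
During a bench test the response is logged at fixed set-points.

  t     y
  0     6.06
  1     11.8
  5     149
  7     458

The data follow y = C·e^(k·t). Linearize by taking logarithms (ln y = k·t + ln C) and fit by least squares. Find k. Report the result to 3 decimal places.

k = 0.621

With ln yᵢ as the transformed response and tᵢ as the regressor:
Σt = 13.0000, Σ(t)² = 75.0000, Σln y = 15.4006, Σt·ln y = 70.3759.
Normal system: [[75.0000, 13.0000]; [13.0000, 4]]·[k, ln C]ᵀ = [70.3759, 15.4006]ᵀ.
Slope k = (n·Σt·ln y − Σt·Σln y)/(n·Σ(t)² − (Σt)²) = (4·70.3759 − 13.0000·15.4006)/131.0000 = 0.62058; ln C = (Σln y − k·Σt)/n = 1.83328.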